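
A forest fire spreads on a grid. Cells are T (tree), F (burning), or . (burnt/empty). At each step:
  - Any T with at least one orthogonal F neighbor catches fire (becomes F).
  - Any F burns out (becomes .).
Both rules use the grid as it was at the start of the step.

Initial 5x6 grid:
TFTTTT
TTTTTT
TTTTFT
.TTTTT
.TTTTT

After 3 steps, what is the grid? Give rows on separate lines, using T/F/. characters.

Step 1: 7 trees catch fire, 2 burn out
  F.FTTT
  TFTTFT
  TTTF.F
  .TTTFT
  .TTTTT
Step 2: 11 trees catch fire, 7 burn out
  ...FFT
  F.FF.F
  TFF...
  .TTF.F
  .TTTFT
Step 3: 6 trees catch fire, 11 burn out
  .....F
  ......
  F.....
  .FF...
  .TTF.F

.....F
......
F.....
.FF...
.TTF.F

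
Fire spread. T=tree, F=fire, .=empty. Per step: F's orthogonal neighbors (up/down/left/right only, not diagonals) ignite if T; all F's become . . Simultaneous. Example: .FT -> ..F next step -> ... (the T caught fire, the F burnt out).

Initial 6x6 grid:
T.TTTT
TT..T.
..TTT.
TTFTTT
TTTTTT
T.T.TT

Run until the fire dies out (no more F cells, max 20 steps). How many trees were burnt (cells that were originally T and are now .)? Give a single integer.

Answer: 23

Derivation:
Step 1: +4 fires, +1 burnt (F count now 4)
Step 2: +6 fires, +4 burnt (F count now 6)
Step 3: +4 fires, +6 burnt (F count now 4)
Step 4: +4 fires, +4 burnt (F count now 4)
Step 5: +2 fires, +4 burnt (F count now 2)
Step 6: +2 fires, +2 burnt (F count now 2)
Step 7: +1 fires, +2 burnt (F count now 1)
Step 8: +0 fires, +1 burnt (F count now 0)
Fire out after step 8
Initially T: 26, now '.': 33
Total burnt (originally-T cells now '.'): 23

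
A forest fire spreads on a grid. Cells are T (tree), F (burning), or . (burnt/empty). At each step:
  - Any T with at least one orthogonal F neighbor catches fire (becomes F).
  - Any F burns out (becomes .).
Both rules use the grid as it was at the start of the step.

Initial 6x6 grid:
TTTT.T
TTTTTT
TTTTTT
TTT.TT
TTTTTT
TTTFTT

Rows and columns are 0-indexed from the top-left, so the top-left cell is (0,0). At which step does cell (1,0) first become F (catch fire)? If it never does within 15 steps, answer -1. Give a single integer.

Step 1: cell (1,0)='T' (+3 fires, +1 burnt)
Step 2: cell (1,0)='T' (+4 fires, +3 burnt)
Step 3: cell (1,0)='T' (+5 fires, +4 burnt)
Step 4: cell (1,0)='T' (+5 fires, +5 burnt)
Step 5: cell (1,0)='T' (+6 fires, +5 burnt)
Step 6: cell (1,0)='T' (+5 fires, +6 burnt)
Step 7: cell (1,0)='F' (+4 fires, +5 burnt)
  -> target ignites at step 7
Step 8: cell (1,0)='.' (+1 fires, +4 burnt)
Step 9: cell (1,0)='.' (+0 fires, +1 burnt)
  fire out at step 9

7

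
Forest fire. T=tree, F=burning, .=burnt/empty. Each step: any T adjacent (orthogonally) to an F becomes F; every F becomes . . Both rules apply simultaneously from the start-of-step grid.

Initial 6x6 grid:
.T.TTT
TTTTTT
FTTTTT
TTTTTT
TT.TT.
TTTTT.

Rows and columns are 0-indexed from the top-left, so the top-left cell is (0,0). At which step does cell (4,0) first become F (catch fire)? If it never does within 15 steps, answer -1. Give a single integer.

Step 1: cell (4,0)='T' (+3 fires, +1 burnt)
Step 2: cell (4,0)='F' (+4 fires, +3 burnt)
  -> target ignites at step 2
Step 3: cell (4,0)='.' (+6 fires, +4 burnt)
Step 4: cell (4,0)='.' (+4 fires, +6 burnt)
Step 5: cell (4,0)='.' (+6 fires, +4 burnt)
Step 6: cell (4,0)='.' (+5 fires, +6 burnt)
Step 7: cell (4,0)='.' (+2 fires, +5 burnt)
Step 8: cell (4,0)='.' (+0 fires, +2 burnt)
  fire out at step 8

2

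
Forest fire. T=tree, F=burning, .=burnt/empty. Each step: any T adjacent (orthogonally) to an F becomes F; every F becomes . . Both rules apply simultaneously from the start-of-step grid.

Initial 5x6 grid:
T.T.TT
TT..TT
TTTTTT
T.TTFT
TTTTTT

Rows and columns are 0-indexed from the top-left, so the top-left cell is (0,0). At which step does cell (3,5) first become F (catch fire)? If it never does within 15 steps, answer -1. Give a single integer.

Step 1: cell (3,5)='F' (+4 fires, +1 burnt)
  -> target ignites at step 1
Step 2: cell (3,5)='.' (+6 fires, +4 burnt)
Step 3: cell (3,5)='.' (+4 fires, +6 burnt)
Step 4: cell (3,5)='.' (+3 fires, +4 burnt)
Step 5: cell (3,5)='.' (+3 fires, +3 burnt)
Step 6: cell (3,5)='.' (+2 fires, +3 burnt)
Step 7: cell (3,5)='.' (+1 fires, +2 burnt)
Step 8: cell (3,5)='.' (+0 fires, +1 burnt)
  fire out at step 8

1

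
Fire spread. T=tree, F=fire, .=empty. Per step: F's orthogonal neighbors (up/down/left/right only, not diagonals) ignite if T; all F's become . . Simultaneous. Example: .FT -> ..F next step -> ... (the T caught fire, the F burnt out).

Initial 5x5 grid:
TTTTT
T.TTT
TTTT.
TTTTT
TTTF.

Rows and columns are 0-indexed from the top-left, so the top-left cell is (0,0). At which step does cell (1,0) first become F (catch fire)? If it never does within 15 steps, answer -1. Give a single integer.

Step 1: cell (1,0)='T' (+2 fires, +1 burnt)
Step 2: cell (1,0)='T' (+4 fires, +2 burnt)
Step 3: cell (1,0)='T' (+4 fires, +4 burnt)
Step 4: cell (1,0)='T' (+5 fires, +4 burnt)
Step 5: cell (1,0)='T' (+3 fires, +5 burnt)
Step 6: cell (1,0)='F' (+2 fires, +3 burnt)
  -> target ignites at step 6
Step 7: cell (1,0)='.' (+1 fires, +2 burnt)
Step 8: cell (1,0)='.' (+0 fires, +1 burnt)
  fire out at step 8

6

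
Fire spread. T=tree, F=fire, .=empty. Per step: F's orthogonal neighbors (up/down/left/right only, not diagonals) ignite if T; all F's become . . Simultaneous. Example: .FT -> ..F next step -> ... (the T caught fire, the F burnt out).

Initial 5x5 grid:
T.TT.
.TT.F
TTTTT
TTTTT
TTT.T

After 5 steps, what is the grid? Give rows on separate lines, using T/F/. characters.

Step 1: 1 trees catch fire, 1 burn out
  T.TT.
  .TT..
  TTTTF
  TTTTT
  TTT.T
Step 2: 2 trees catch fire, 1 burn out
  T.TT.
  .TT..
  TTTF.
  TTTTF
  TTT.T
Step 3: 3 trees catch fire, 2 burn out
  T.TT.
  .TT..
  TTF..
  TTTF.
  TTT.F
Step 4: 3 trees catch fire, 3 burn out
  T.TT.
  .TF..
  TF...
  TTF..
  TTT..
Step 5: 5 trees catch fire, 3 burn out
  T.FT.
  .F...
  F....
  TF...
  TTF..

T.FT.
.F...
F....
TF...
TTF..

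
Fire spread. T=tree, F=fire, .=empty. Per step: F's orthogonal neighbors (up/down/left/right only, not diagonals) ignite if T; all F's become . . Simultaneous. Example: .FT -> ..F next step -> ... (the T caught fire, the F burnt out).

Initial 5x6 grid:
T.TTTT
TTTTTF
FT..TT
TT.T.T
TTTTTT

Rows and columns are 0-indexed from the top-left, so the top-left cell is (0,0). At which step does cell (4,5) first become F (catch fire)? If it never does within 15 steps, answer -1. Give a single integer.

Step 1: cell (4,5)='T' (+6 fires, +2 burnt)
Step 2: cell (4,5)='T' (+8 fires, +6 burnt)
Step 3: cell (4,5)='F' (+4 fires, +8 burnt)
  -> target ignites at step 3
Step 4: cell (4,5)='.' (+3 fires, +4 burnt)
Step 5: cell (4,5)='.' (+1 fires, +3 burnt)
Step 6: cell (4,5)='.' (+1 fires, +1 burnt)
Step 7: cell (4,5)='.' (+0 fires, +1 burnt)
  fire out at step 7

3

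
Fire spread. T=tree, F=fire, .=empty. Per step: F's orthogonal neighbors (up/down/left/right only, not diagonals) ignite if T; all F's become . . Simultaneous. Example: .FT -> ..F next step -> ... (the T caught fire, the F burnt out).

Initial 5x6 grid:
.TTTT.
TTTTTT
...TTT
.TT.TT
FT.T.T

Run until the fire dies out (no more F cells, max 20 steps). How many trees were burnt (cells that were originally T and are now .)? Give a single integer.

Answer: 3

Derivation:
Step 1: +1 fires, +1 burnt (F count now 1)
Step 2: +1 fires, +1 burnt (F count now 1)
Step 3: +1 fires, +1 burnt (F count now 1)
Step 4: +0 fires, +1 burnt (F count now 0)
Fire out after step 4
Initially T: 20, now '.': 13
Total burnt (originally-T cells now '.'): 3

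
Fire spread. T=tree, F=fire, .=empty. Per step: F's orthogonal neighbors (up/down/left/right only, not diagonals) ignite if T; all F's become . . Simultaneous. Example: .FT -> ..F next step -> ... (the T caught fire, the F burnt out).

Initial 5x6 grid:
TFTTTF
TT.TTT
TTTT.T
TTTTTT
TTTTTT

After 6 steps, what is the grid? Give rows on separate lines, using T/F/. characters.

Step 1: 5 trees catch fire, 2 burn out
  F.FTF.
  TF.TTF
  TTTT.T
  TTTTTT
  TTTTTT
Step 2: 5 trees catch fire, 5 burn out
  ...F..
  F..TF.
  TFTT.F
  TTTTTT
  TTTTTT
Step 3: 5 trees catch fire, 5 burn out
  ......
  ...F..
  F.FT..
  TFTTTF
  TTTTTT
Step 4: 6 trees catch fire, 5 burn out
  ......
  ......
  ...F..
  F.FTF.
  TFTTTF
Step 5: 4 trees catch fire, 6 burn out
  ......
  ......
  ......
  ...F..
  F.FTF.
Step 6: 1 trees catch fire, 4 burn out
  ......
  ......
  ......
  ......
  ...F..

......
......
......
......
...F..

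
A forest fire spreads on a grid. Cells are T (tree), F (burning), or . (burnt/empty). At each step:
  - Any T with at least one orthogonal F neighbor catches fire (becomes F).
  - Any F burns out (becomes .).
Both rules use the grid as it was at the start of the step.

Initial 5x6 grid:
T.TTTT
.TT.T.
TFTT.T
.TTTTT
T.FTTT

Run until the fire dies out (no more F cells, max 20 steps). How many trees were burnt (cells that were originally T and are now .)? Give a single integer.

Answer: 19

Derivation:
Step 1: +6 fires, +2 burnt (F count now 6)
Step 2: +4 fires, +6 burnt (F count now 4)
Step 3: +3 fires, +4 burnt (F count now 3)
Step 4: +2 fires, +3 burnt (F count now 2)
Step 5: +2 fires, +2 burnt (F count now 2)
Step 6: +2 fires, +2 burnt (F count now 2)
Step 7: +0 fires, +2 burnt (F count now 0)
Fire out after step 7
Initially T: 21, now '.': 28
Total burnt (originally-T cells now '.'): 19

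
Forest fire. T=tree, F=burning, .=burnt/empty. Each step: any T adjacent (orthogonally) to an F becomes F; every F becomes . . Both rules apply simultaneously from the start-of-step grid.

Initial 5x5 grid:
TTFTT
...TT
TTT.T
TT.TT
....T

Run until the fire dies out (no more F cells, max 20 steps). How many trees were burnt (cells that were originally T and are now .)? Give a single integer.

Step 1: +2 fires, +1 burnt (F count now 2)
Step 2: +3 fires, +2 burnt (F count now 3)
Step 3: +1 fires, +3 burnt (F count now 1)
Step 4: +1 fires, +1 burnt (F count now 1)
Step 5: +1 fires, +1 burnt (F count now 1)
Step 6: +2 fires, +1 burnt (F count now 2)
Step 7: +0 fires, +2 burnt (F count now 0)
Fire out after step 7
Initially T: 15, now '.': 20
Total burnt (originally-T cells now '.'): 10

Answer: 10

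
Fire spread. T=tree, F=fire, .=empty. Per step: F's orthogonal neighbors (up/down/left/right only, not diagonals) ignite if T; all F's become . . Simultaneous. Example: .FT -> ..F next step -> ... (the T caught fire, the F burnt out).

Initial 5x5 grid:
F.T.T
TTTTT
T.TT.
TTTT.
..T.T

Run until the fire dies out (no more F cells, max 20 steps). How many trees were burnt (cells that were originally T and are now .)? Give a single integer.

Step 1: +1 fires, +1 burnt (F count now 1)
Step 2: +2 fires, +1 burnt (F count now 2)
Step 3: +2 fires, +2 burnt (F count now 2)
Step 4: +4 fires, +2 burnt (F count now 4)
Step 5: +3 fires, +4 burnt (F count now 3)
Step 6: +3 fires, +3 burnt (F count now 3)
Step 7: +0 fires, +3 burnt (F count now 0)
Fire out after step 7
Initially T: 16, now '.': 24
Total burnt (originally-T cells now '.'): 15

Answer: 15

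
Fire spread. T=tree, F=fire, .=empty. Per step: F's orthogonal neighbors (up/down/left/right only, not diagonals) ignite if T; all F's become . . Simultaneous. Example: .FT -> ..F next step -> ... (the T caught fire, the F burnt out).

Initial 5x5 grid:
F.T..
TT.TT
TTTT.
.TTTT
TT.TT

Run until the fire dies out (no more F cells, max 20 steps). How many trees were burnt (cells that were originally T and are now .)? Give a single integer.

Step 1: +1 fires, +1 burnt (F count now 1)
Step 2: +2 fires, +1 burnt (F count now 2)
Step 3: +1 fires, +2 burnt (F count now 1)
Step 4: +2 fires, +1 burnt (F count now 2)
Step 5: +3 fires, +2 burnt (F count now 3)
Step 6: +3 fires, +3 burnt (F count now 3)
Step 7: +3 fires, +3 burnt (F count now 3)
Step 8: +1 fires, +3 burnt (F count now 1)
Step 9: +0 fires, +1 burnt (F count now 0)
Fire out after step 9
Initially T: 17, now '.': 24
Total burnt (originally-T cells now '.'): 16

Answer: 16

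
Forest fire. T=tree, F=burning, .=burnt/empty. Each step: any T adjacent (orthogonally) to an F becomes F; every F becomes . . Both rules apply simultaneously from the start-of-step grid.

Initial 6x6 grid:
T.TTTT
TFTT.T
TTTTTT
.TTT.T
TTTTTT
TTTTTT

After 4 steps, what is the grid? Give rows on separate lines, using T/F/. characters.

Step 1: 3 trees catch fire, 1 burn out
  T.TTTT
  F.FT.T
  TFTTTT
  .TTT.T
  TTTTTT
  TTTTTT
Step 2: 6 trees catch fire, 3 burn out
  F.FTTT
  ...F.T
  F.FTTT
  .FTT.T
  TTTTTT
  TTTTTT
Step 3: 4 trees catch fire, 6 burn out
  ...FTT
  .....T
  ...FTT
  ..FT.T
  TFTTTT
  TTTTTT
Step 4: 6 trees catch fire, 4 burn out
  ....FT
  .....T
  ....FT
  ...F.T
  F.FTTT
  TFTTTT

....FT
.....T
....FT
...F.T
F.FTTT
TFTTTT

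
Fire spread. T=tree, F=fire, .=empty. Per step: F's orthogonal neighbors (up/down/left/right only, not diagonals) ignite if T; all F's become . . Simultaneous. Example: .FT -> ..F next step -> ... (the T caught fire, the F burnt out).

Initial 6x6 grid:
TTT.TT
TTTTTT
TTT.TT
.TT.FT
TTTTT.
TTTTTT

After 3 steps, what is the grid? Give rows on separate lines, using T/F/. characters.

Step 1: 3 trees catch fire, 1 burn out
  TTT.TT
  TTTTTT
  TTT.FT
  .TT..F
  TTTTF.
  TTTTTT
Step 2: 4 trees catch fire, 3 burn out
  TTT.TT
  TTTTFT
  TTT..F
  .TT...
  TTTF..
  TTTTFT
Step 3: 6 trees catch fire, 4 burn out
  TTT.FT
  TTTF.F
  TTT...
  .TT...
  TTF...
  TTTF.F

TTT.FT
TTTF.F
TTT...
.TT...
TTF...
TTTF.F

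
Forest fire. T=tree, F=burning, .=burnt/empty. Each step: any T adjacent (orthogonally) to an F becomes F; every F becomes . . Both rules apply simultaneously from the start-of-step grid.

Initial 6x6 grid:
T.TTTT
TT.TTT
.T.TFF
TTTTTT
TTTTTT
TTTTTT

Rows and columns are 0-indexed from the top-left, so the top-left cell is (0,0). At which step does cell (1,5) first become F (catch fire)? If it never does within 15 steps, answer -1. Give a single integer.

Step 1: cell (1,5)='F' (+5 fires, +2 burnt)
  -> target ignites at step 1
Step 2: cell (1,5)='.' (+6 fires, +5 burnt)
Step 3: cell (1,5)='.' (+5 fires, +6 burnt)
Step 4: cell (1,5)='.' (+4 fires, +5 burnt)
Step 5: cell (1,5)='.' (+4 fires, +4 burnt)
Step 6: cell (1,5)='.' (+3 fires, +4 burnt)
Step 7: cell (1,5)='.' (+2 fires, +3 burnt)
Step 8: cell (1,5)='.' (+1 fires, +2 burnt)
Step 9: cell (1,5)='.' (+0 fires, +1 burnt)
  fire out at step 9

1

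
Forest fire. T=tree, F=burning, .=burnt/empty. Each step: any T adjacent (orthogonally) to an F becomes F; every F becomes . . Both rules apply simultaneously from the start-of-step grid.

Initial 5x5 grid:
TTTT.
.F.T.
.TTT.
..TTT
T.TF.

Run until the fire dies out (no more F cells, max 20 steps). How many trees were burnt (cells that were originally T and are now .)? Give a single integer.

Step 1: +4 fires, +2 burnt (F count now 4)
Step 2: +6 fires, +4 burnt (F count now 6)
Step 3: +2 fires, +6 burnt (F count now 2)
Step 4: +0 fires, +2 burnt (F count now 0)
Fire out after step 4
Initially T: 13, now '.': 24
Total burnt (originally-T cells now '.'): 12

Answer: 12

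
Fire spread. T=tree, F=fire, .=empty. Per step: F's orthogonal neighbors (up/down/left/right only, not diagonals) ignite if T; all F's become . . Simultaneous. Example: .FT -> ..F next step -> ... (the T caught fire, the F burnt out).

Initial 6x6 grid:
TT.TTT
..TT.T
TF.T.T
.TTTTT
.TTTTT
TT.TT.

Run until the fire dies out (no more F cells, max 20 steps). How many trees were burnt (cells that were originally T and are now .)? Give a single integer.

Answer: 23

Derivation:
Step 1: +2 fires, +1 burnt (F count now 2)
Step 2: +2 fires, +2 burnt (F count now 2)
Step 3: +3 fires, +2 burnt (F count now 3)
Step 4: +4 fires, +3 burnt (F count now 4)
Step 5: +4 fires, +4 burnt (F count now 4)
Step 6: +5 fires, +4 burnt (F count now 5)
Step 7: +2 fires, +5 burnt (F count now 2)
Step 8: +1 fires, +2 burnt (F count now 1)
Step 9: +0 fires, +1 burnt (F count now 0)
Fire out after step 9
Initially T: 25, now '.': 34
Total burnt (originally-T cells now '.'): 23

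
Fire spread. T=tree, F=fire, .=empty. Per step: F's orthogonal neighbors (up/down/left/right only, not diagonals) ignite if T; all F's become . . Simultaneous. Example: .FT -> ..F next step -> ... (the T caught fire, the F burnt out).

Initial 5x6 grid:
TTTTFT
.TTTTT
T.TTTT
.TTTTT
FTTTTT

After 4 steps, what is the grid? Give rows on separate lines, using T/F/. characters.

Step 1: 4 trees catch fire, 2 burn out
  TTTF.F
  .TTTFT
  T.TTTT
  .TTTTT
  .FTTTT
Step 2: 6 trees catch fire, 4 burn out
  TTF...
  .TTF.F
  T.TTFT
  .FTTTT
  ..FTTT
Step 3: 7 trees catch fire, 6 burn out
  TF....
  .TF...
  T.TF.F
  ..FTFT
  ...FTT
Step 4: 6 trees catch fire, 7 burn out
  F.....
  .F....
  T.F...
  ...F.F
  ....FT

F.....
.F....
T.F...
...F.F
....FT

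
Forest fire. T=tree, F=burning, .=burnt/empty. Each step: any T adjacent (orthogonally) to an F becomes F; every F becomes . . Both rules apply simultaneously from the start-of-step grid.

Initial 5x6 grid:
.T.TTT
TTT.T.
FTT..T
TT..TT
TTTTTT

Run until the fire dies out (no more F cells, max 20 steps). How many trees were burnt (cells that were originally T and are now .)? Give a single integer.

Answer: 17

Derivation:
Step 1: +3 fires, +1 burnt (F count now 3)
Step 2: +4 fires, +3 burnt (F count now 4)
Step 3: +3 fires, +4 burnt (F count now 3)
Step 4: +1 fires, +3 burnt (F count now 1)
Step 5: +1 fires, +1 burnt (F count now 1)
Step 6: +1 fires, +1 burnt (F count now 1)
Step 7: +2 fires, +1 burnt (F count now 2)
Step 8: +1 fires, +2 burnt (F count now 1)
Step 9: +1 fires, +1 burnt (F count now 1)
Step 10: +0 fires, +1 burnt (F count now 0)
Fire out after step 10
Initially T: 21, now '.': 26
Total burnt (originally-T cells now '.'): 17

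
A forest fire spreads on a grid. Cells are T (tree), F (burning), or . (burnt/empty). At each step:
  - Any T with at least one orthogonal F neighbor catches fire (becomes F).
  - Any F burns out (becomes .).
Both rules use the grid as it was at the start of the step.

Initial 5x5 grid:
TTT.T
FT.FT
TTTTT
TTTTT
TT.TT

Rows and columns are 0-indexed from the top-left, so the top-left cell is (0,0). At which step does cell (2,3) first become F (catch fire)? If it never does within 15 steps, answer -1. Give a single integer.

Step 1: cell (2,3)='F' (+5 fires, +2 burnt)
  -> target ignites at step 1
Step 2: cell (2,3)='.' (+7 fires, +5 burnt)
Step 3: cell (2,3)='.' (+6 fires, +7 burnt)
Step 4: cell (2,3)='.' (+2 fires, +6 burnt)
Step 5: cell (2,3)='.' (+0 fires, +2 burnt)
  fire out at step 5

1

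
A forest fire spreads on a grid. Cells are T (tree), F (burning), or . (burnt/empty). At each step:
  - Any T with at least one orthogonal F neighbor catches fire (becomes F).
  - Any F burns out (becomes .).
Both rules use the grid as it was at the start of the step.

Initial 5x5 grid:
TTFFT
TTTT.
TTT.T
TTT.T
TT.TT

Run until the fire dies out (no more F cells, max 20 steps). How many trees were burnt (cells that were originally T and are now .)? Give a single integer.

Step 1: +4 fires, +2 burnt (F count now 4)
Step 2: +3 fires, +4 burnt (F count now 3)
Step 3: +3 fires, +3 burnt (F count now 3)
Step 4: +2 fires, +3 burnt (F count now 2)
Step 5: +2 fires, +2 burnt (F count now 2)
Step 6: +1 fires, +2 burnt (F count now 1)
Step 7: +0 fires, +1 burnt (F count now 0)
Fire out after step 7
Initially T: 19, now '.': 21
Total burnt (originally-T cells now '.'): 15

Answer: 15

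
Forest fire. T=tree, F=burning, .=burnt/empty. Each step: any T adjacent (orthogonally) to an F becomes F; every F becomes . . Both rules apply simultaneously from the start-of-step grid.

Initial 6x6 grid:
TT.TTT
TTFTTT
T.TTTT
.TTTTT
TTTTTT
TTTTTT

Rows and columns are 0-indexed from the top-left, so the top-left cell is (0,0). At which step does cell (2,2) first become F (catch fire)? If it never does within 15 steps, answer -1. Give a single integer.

Step 1: cell (2,2)='F' (+3 fires, +1 burnt)
  -> target ignites at step 1
Step 2: cell (2,2)='.' (+6 fires, +3 burnt)
Step 3: cell (2,2)='.' (+8 fires, +6 burnt)
Step 4: cell (2,2)='.' (+6 fires, +8 burnt)
Step 5: cell (2,2)='.' (+5 fires, +6 burnt)
Step 6: cell (2,2)='.' (+3 fires, +5 burnt)
Step 7: cell (2,2)='.' (+1 fires, +3 burnt)
Step 8: cell (2,2)='.' (+0 fires, +1 burnt)
  fire out at step 8

1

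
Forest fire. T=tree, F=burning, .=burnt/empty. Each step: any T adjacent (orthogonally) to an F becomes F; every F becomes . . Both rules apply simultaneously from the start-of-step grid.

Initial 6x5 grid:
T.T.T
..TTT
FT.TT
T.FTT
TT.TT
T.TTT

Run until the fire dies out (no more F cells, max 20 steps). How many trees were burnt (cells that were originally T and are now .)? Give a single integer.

Answer: 19

Derivation:
Step 1: +3 fires, +2 burnt (F count now 3)
Step 2: +4 fires, +3 burnt (F count now 4)
Step 3: +6 fires, +4 burnt (F count now 6)
Step 4: +4 fires, +6 burnt (F count now 4)
Step 5: +2 fires, +4 burnt (F count now 2)
Step 6: +0 fires, +2 burnt (F count now 0)
Fire out after step 6
Initially T: 20, now '.': 29
Total burnt (originally-T cells now '.'): 19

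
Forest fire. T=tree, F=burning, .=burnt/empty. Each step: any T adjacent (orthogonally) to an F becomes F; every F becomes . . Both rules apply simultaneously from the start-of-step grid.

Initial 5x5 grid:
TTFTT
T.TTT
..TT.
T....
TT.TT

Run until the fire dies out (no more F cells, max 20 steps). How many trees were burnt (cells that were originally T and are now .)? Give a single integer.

Answer: 10

Derivation:
Step 1: +3 fires, +1 burnt (F count now 3)
Step 2: +4 fires, +3 burnt (F count now 4)
Step 3: +3 fires, +4 burnt (F count now 3)
Step 4: +0 fires, +3 burnt (F count now 0)
Fire out after step 4
Initially T: 15, now '.': 20
Total burnt (originally-T cells now '.'): 10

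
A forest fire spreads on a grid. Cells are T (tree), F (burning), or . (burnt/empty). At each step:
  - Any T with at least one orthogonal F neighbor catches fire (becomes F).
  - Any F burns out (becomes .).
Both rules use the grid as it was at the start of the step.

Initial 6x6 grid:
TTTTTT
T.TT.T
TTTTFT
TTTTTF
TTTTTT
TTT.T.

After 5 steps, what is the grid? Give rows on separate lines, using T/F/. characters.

Step 1: 4 trees catch fire, 2 burn out
  TTTTTT
  T.TT.T
  TTTF.F
  TTTTF.
  TTTTTF
  TTT.T.
Step 2: 5 trees catch fire, 4 burn out
  TTTTTT
  T.TF.F
  TTF...
  TTTF..
  TTTTF.
  TTT.T.
Step 3: 7 trees catch fire, 5 burn out
  TTTFTF
  T.F...
  TF....
  TTF...
  TTTF..
  TTT.F.
Step 4: 5 trees catch fire, 7 burn out
  TTF.F.
  T.....
  F.....
  TF....
  TTF...
  TTT...
Step 5: 5 trees catch fire, 5 burn out
  TF....
  F.....
  ......
  F.....
  TF....
  TTF...

TF....
F.....
......
F.....
TF....
TTF...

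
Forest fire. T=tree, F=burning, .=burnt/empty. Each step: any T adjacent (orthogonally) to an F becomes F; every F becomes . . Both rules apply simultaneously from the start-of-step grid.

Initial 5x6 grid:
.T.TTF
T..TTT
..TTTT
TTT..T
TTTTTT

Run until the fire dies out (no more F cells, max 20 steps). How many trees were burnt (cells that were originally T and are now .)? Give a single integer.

Answer: 19

Derivation:
Step 1: +2 fires, +1 burnt (F count now 2)
Step 2: +3 fires, +2 burnt (F count now 3)
Step 3: +3 fires, +3 burnt (F count now 3)
Step 4: +2 fires, +3 burnt (F count now 2)
Step 5: +2 fires, +2 burnt (F count now 2)
Step 6: +2 fires, +2 burnt (F count now 2)
Step 7: +2 fires, +2 burnt (F count now 2)
Step 8: +2 fires, +2 burnt (F count now 2)
Step 9: +1 fires, +2 burnt (F count now 1)
Step 10: +0 fires, +1 burnt (F count now 0)
Fire out after step 10
Initially T: 21, now '.': 28
Total burnt (originally-T cells now '.'): 19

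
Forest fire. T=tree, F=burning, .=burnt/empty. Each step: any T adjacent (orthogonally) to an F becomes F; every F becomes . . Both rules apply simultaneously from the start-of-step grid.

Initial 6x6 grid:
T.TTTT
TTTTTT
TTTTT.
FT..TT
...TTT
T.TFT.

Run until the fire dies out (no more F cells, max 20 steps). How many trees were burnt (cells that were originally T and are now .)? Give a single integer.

Step 1: +5 fires, +2 burnt (F count now 5)
Step 2: +3 fires, +5 burnt (F count now 3)
Step 3: +5 fires, +3 burnt (F count now 5)
Step 4: +4 fires, +5 burnt (F count now 4)
Step 5: +3 fires, +4 burnt (F count now 3)
Step 6: +3 fires, +3 burnt (F count now 3)
Step 7: +1 fires, +3 burnt (F count now 1)
Step 8: +0 fires, +1 burnt (F count now 0)
Fire out after step 8
Initially T: 25, now '.': 35
Total burnt (originally-T cells now '.'): 24

Answer: 24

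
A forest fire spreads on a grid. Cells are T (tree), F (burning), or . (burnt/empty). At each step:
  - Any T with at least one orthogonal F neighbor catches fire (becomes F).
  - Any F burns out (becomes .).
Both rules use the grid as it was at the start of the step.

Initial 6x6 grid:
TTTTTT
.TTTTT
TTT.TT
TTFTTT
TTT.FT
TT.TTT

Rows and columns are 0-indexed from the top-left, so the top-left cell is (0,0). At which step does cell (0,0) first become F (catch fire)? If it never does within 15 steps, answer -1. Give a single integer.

Step 1: cell (0,0)='T' (+7 fires, +2 burnt)
Step 2: cell (0,0)='T' (+8 fires, +7 burnt)
Step 3: cell (0,0)='T' (+8 fires, +8 burnt)
Step 4: cell (0,0)='T' (+5 fires, +8 burnt)
Step 5: cell (0,0)='F' (+2 fires, +5 burnt)
  -> target ignites at step 5
Step 6: cell (0,0)='.' (+0 fires, +2 burnt)
  fire out at step 6

5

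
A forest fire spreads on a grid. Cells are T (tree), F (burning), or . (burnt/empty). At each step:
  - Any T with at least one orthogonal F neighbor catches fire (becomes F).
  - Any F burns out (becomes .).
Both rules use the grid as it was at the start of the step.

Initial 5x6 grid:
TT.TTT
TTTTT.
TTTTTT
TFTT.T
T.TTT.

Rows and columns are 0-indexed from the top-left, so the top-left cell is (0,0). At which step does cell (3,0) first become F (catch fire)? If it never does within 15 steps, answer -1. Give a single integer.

Step 1: cell (3,0)='F' (+3 fires, +1 burnt)
  -> target ignites at step 1
Step 2: cell (3,0)='.' (+6 fires, +3 burnt)
Step 3: cell (3,0)='.' (+5 fires, +6 burnt)
Step 4: cell (3,0)='.' (+4 fires, +5 burnt)
Step 5: cell (3,0)='.' (+3 fires, +4 burnt)
Step 6: cell (3,0)='.' (+2 fires, +3 burnt)
Step 7: cell (3,0)='.' (+1 fires, +2 burnt)
Step 8: cell (3,0)='.' (+0 fires, +1 burnt)
  fire out at step 8

1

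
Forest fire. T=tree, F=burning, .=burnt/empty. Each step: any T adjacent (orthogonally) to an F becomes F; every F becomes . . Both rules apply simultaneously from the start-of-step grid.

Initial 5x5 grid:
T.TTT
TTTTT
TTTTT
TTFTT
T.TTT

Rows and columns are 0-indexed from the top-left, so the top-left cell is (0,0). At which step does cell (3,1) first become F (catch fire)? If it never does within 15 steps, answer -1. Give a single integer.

Step 1: cell (3,1)='F' (+4 fires, +1 burnt)
  -> target ignites at step 1
Step 2: cell (3,1)='.' (+6 fires, +4 burnt)
Step 3: cell (3,1)='.' (+7 fires, +6 burnt)
Step 4: cell (3,1)='.' (+3 fires, +7 burnt)
Step 5: cell (3,1)='.' (+2 fires, +3 burnt)
Step 6: cell (3,1)='.' (+0 fires, +2 burnt)
  fire out at step 6

1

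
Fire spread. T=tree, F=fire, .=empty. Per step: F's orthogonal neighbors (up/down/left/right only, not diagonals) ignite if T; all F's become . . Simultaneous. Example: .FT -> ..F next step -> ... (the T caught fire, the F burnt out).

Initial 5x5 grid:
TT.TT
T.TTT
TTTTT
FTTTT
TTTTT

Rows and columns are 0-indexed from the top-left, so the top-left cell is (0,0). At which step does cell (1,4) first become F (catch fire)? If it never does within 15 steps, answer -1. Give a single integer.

Step 1: cell (1,4)='T' (+3 fires, +1 burnt)
Step 2: cell (1,4)='T' (+4 fires, +3 burnt)
Step 3: cell (1,4)='T' (+4 fires, +4 burnt)
Step 4: cell (1,4)='T' (+5 fires, +4 burnt)
Step 5: cell (1,4)='T' (+3 fires, +5 burnt)
Step 6: cell (1,4)='F' (+2 fires, +3 burnt)
  -> target ignites at step 6
Step 7: cell (1,4)='.' (+1 fires, +2 burnt)
Step 8: cell (1,4)='.' (+0 fires, +1 burnt)
  fire out at step 8

6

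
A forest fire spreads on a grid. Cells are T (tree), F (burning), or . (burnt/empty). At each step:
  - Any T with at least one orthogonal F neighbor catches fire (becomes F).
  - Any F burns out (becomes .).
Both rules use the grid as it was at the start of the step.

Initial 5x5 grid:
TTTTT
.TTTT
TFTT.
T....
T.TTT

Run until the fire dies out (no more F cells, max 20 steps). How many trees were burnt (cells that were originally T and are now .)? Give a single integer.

Step 1: +3 fires, +1 burnt (F count now 3)
Step 2: +4 fires, +3 burnt (F count now 4)
Step 3: +4 fires, +4 burnt (F count now 4)
Step 4: +2 fires, +4 burnt (F count now 2)
Step 5: +1 fires, +2 burnt (F count now 1)
Step 6: +0 fires, +1 burnt (F count now 0)
Fire out after step 6
Initially T: 17, now '.': 22
Total burnt (originally-T cells now '.'): 14

Answer: 14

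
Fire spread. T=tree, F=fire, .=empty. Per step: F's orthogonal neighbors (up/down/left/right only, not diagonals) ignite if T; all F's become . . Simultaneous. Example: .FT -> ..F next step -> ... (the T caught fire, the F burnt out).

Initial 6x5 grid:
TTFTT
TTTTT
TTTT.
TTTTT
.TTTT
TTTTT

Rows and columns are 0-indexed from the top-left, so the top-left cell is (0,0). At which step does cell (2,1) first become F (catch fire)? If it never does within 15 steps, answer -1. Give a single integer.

Step 1: cell (2,1)='T' (+3 fires, +1 burnt)
Step 2: cell (2,1)='T' (+5 fires, +3 burnt)
Step 3: cell (2,1)='F' (+5 fires, +5 burnt)
  -> target ignites at step 3
Step 4: cell (2,1)='.' (+4 fires, +5 burnt)
Step 5: cell (2,1)='.' (+5 fires, +4 burnt)
Step 6: cell (2,1)='.' (+3 fires, +5 burnt)
Step 7: cell (2,1)='.' (+2 fires, +3 burnt)
Step 8: cell (2,1)='.' (+0 fires, +2 burnt)
  fire out at step 8

3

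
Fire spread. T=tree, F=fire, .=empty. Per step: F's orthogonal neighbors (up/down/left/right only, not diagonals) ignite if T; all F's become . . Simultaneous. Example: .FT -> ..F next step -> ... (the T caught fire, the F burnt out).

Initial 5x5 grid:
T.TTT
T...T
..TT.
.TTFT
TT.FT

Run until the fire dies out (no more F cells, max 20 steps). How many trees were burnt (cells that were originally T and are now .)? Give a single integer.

Answer: 8

Derivation:
Step 1: +4 fires, +2 burnt (F count now 4)
Step 2: +2 fires, +4 burnt (F count now 2)
Step 3: +1 fires, +2 burnt (F count now 1)
Step 4: +1 fires, +1 burnt (F count now 1)
Step 5: +0 fires, +1 burnt (F count now 0)
Fire out after step 5
Initially T: 14, now '.': 19
Total burnt (originally-T cells now '.'): 8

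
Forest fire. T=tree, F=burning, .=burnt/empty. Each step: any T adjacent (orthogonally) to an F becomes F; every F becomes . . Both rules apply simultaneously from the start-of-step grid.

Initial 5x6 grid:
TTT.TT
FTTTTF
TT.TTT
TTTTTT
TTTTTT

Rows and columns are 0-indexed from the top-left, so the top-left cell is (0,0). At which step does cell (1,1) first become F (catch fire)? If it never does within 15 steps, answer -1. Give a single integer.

Step 1: cell (1,1)='F' (+6 fires, +2 burnt)
  -> target ignites at step 1
Step 2: cell (1,1)='.' (+8 fires, +6 burnt)
Step 3: cell (1,1)='.' (+6 fires, +8 burnt)
Step 4: cell (1,1)='.' (+4 fires, +6 burnt)
Step 5: cell (1,1)='.' (+2 fires, +4 burnt)
Step 6: cell (1,1)='.' (+0 fires, +2 burnt)
  fire out at step 6

1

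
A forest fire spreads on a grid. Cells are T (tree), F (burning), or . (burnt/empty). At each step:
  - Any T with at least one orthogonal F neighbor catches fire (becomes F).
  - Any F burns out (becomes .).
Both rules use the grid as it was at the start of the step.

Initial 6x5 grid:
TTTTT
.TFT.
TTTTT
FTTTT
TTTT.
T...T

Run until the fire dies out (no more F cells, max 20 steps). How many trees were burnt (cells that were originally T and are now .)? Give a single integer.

Step 1: +7 fires, +2 burnt (F count now 7)
Step 2: +7 fires, +7 burnt (F count now 7)
Step 3: +5 fires, +7 burnt (F count now 5)
Step 4: +2 fires, +5 burnt (F count now 2)
Step 5: +0 fires, +2 burnt (F count now 0)
Fire out after step 5
Initially T: 22, now '.': 29
Total burnt (originally-T cells now '.'): 21

Answer: 21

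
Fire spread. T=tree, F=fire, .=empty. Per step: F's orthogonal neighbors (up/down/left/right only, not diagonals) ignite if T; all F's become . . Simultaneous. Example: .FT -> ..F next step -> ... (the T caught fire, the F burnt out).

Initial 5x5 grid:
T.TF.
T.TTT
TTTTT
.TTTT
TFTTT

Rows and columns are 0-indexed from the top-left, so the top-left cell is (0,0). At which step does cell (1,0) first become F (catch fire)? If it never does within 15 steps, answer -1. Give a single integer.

Step 1: cell (1,0)='T' (+5 fires, +2 burnt)
Step 2: cell (1,0)='T' (+6 fires, +5 burnt)
Step 3: cell (1,0)='T' (+5 fires, +6 burnt)
Step 4: cell (1,0)='F' (+2 fires, +5 burnt)
  -> target ignites at step 4
Step 5: cell (1,0)='.' (+1 fires, +2 burnt)
Step 6: cell (1,0)='.' (+0 fires, +1 burnt)
  fire out at step 6

4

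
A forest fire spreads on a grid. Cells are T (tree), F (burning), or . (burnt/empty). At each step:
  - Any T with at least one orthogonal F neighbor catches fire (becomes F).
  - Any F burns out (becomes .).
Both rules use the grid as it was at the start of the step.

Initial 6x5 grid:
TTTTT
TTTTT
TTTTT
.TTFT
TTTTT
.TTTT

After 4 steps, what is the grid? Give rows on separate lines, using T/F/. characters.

Step 1: 4 trees catch fire, 1 burn out
  TTTTT
  TTTTT
  TTTFT
  .TF.F
  TTTFT
  .TTTT
Step 2: 7 trees catch fire, 4 burn out
  TTTTT
  TTTFT
  TTF.F
  .F...
  TTF.F
  .TTFT
Step 3: 7 trees catch fire, 7 burn out
  TTTFT
  TTF.F
  TF...
  .....
  TF...
  .TF.F
Step 4: 6 trees catch fire, 7 burn out
  TTF.F
  TF...
  F....
  .....
  F....
  .F...

TTF.F
TF...
F....
.....
F....
.F...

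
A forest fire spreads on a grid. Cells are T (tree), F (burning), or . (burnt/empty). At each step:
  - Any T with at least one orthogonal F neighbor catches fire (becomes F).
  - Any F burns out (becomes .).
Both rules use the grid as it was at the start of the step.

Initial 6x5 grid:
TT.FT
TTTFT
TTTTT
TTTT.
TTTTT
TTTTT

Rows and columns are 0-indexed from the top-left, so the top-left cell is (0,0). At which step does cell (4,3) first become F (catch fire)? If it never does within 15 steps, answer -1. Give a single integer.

Step 1: cell (4,3)='T' (+4 fires, +2 burnt)
Step 2: cell (4,3)='T' (+4 fires, +4 burnt)
Step 3: cell (4,3)='F' (+5 fires, +4 burnt)
  -> target ignites at step 3
Step 4: cell (4,3)='.' (+6 fires, +5 burnt)
Step 5: cell (4,3)='.' (+4 fires, +6 burnt)
Step 6: cell (4,3)='.' (+2 fires, +4 burnt)
Step 7: cell (4,3)='.' (+1 fires, +2 burnt)
Step 8: cell (4,3)='.' (+0 fires, +1 burnt)
  fire out at step 8

3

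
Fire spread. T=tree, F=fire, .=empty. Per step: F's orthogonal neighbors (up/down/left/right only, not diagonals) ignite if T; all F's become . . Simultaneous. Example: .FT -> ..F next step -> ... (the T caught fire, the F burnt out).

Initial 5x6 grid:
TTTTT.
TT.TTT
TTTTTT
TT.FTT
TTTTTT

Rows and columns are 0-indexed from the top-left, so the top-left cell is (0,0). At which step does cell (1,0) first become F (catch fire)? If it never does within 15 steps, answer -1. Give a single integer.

Step 1: cell (1,0)='T' (+3 fires, +1 burnt)
Step 2: cell (1,0)='T' (+6 fires, +3 burnt)
Step 3: cell (1,0)='T' (+6 fires, +6 burnt)
Step 4: cell (1,0)='T' (+7 fires, +6 burnt)
Step 5: cell (1,0)='F' (+3 fires, +7 burnt)
  -> target ignites at step 5
Step 6: cell (1,0)='.' (+1 fires, +3 burnt)
Step 7: cell (1,0)='.' (+0 fires, +1 burnt)
  fire out at step 7

5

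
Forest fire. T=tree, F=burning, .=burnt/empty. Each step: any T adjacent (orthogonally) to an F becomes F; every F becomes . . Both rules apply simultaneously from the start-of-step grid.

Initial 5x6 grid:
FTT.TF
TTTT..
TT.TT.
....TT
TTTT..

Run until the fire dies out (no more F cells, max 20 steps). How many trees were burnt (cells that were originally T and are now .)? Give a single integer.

Answer: 13

Derivation:
Step 1: +3 fires, +2 burnt (F count now 3)
Step 2: +3 fires, +3 burnt (F count now 3)
Step 3: +2 fires, +3 burnt (F count now 2)
Step 4: +1 fires, +2 burnt (F count now 1)
Step 5: +1 fires, +1 burnt (F count now 1)
Step 6: +1 fires, +1 burnt (F count now 1)
Step 7: +1 fires, +1 burnt (F count now 1)
Step 8: +1 fires, +1 burnt (F count now 1)
Step 9: +0 fires, +1 burnt (F count now 0)
Fire out after step 9
Initially T: 17, now '.': 26
Total burnt (originally-T cells now '.'): 13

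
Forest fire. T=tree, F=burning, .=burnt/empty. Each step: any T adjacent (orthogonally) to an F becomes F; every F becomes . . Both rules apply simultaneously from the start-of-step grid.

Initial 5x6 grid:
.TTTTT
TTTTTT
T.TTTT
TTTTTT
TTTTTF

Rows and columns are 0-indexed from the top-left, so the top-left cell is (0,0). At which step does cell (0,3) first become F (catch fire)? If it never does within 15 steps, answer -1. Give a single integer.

Step 1: cell (0,3)='T' (+2 fires, +1 burnt)
Step 2: cell (0,3)='T' (+3 fires, +2 burnt)
Step 3: cell (0,3)='T' (+4 fires, +3 burnt)
Step 4: cell (0,3)='T' (+5 fires, +4 burnt)
Step 5: cell (0,3)='T' (+5 fires, +5 burnt)
Step 6: cell (0,3)='F' (+3 fires, +5 burnt)
  -> target ignites at step 6
Step 7: cell (0,3)='.' (+3 fires, +3 burnt)
Step 8: cell (0,3)='.' (+2 fires, +3 burnt)
Step 9: cell (0,3)='.' (+0 fires, +2 burnt)
  fire out at step 9

6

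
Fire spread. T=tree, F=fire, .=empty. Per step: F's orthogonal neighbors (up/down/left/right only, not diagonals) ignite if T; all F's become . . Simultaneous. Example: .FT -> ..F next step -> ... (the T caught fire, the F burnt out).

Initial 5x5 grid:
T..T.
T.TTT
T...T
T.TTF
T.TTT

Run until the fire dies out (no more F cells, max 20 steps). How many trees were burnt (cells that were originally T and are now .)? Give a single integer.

Step 1: +3 fires, +1 burnt (F count now 3)
Step 2: +3 fires, +3 burnt (F count now 3)
Step 3: +2 fires, +3 burnt (F count now 2)
Step 4: +2 fires, +2 burnt (F count now 2)
Step 5: +0 fires, +2 burnt (F count now 0)
Fire out after step 5
Initially T: 15, now '.': 20
Total burnt (originally-T cells now '.'): 10

Answer: 10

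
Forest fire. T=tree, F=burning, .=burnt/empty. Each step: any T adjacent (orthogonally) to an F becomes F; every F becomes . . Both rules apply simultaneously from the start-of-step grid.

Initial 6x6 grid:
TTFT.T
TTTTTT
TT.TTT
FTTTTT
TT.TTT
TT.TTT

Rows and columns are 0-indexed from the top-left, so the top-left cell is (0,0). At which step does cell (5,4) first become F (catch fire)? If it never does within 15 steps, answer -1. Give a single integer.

Step 1: cell (5,4)='T' (+6 fires, +2 burnt)
Step 2: cell (5,4)='T' (+8 fires, +6 burnt)
Step 3: cell (5,4)='T' (+4 fires, +8 burnt)
Step 4: cell (5,4)='T' (+4 fires, +4 burnt)
Step 5: cell (5,4)='T' (+5 fires, +4 burnt)
Step 6: cell (5,4)='F' (+2 fires, +5 burnt)
  -> target ignites at step 6
Step 7: cell (5,4)='.' (+1 fires, +2 burnt)
Step 8: cell (5,4)='.' (+0 fires, +1 burnt)
  fire out at step 8

6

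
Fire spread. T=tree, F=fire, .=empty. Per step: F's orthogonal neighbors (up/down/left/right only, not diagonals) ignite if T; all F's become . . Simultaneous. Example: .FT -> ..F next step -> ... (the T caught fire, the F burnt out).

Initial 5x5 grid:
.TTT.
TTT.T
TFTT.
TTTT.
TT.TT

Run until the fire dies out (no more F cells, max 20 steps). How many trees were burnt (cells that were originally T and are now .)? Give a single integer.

Answer: 17

Derivation:
Step 1: +4 fires, +1 burnt (F count now 4)
Step 2: +7 fires, +4 burnt (F count now 7)
Step 3: +3 fires, +7 burnt (F count now 3)
Step 4: +2 fires, +3 burnt (F count now 2)
Step 5: +1 fires, +2 burnt (F count now 1)
Step 6: +0 fires, +1 burnt (F count now 0)
Fire out after step 6
Initially T: 18, now '.': 24
Total burnt (originally-T cells now '.'): 17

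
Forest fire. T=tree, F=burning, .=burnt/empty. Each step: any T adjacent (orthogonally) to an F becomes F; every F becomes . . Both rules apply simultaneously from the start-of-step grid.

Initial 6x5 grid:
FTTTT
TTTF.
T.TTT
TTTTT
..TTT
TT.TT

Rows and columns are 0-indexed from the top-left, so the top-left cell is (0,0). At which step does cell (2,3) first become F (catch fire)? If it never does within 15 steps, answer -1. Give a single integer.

Step 1: cell (2,3)='F' (+5 fires, +2 burnt)
  -> target ignites at step 1
Step 2: cell (2,3)='.' (+7 fires, +5 burnt)
Step 3: cell (2,3)='.' (+4 fires, +7 burnt)
Step 4: cell (2,3)='.' (+4 fires, +4 burnt)
Step 5: cell (2,3)='.' (+1 fires, +4 burnt)
Step 6: cell (2,3)='.' (+0 fires, +1 burnt)
  fire out at step 6

1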